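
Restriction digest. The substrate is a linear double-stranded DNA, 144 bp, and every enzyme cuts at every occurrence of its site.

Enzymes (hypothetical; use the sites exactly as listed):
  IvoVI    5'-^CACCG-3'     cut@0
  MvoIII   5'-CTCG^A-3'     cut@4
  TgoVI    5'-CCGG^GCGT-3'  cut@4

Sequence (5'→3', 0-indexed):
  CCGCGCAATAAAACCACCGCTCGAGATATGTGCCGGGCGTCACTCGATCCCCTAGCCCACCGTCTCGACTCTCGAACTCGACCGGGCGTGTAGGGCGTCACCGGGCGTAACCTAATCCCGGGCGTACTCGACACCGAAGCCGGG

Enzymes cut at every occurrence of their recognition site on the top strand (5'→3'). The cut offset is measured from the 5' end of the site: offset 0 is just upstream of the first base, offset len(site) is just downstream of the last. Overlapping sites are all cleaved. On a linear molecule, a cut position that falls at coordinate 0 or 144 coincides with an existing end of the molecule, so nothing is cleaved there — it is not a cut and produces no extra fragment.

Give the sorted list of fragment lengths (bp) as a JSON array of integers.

[1,5,6,6,7,9,9,10,10,11,13,13,13,14,17]

Scan for sites:
  IvoVI (CACCG, off=0): starts [14, 57, 98, 131] → cuts [14, 57, 98, 131]
  MvoIII (CTCGA, off=4): starts [19, 42, 63, 70, 76, 126] → cuts [23, 46, 67, 74, 80, 130]
  TgoVI (CCGGGCGT, off=4): starts [32, 81, 100, 117] → cuts [36, 85, 104, 121]

Pooled cuts: [14, 23, 36, 46, 57, 67, 74, 80, 85, 98, 104, 121, 130, 131]

Fragments:
  [0,14): 14 bp
  [14,23): 9 bp
  [23,36): 13 bp
  [36,46): 10 bp
  [46,57): 11 bp
  [57,67): 10 bp
  [67,74): 7 bp
  [74,80): 6 bp
  [80,85): 5 bp
  [85,98): 13 bp
  [98,104): 6 bp
  [104,121): 17 bp
  [121,130): 9 bp
  [130,131): 1 bp
  [131,144): 13 bp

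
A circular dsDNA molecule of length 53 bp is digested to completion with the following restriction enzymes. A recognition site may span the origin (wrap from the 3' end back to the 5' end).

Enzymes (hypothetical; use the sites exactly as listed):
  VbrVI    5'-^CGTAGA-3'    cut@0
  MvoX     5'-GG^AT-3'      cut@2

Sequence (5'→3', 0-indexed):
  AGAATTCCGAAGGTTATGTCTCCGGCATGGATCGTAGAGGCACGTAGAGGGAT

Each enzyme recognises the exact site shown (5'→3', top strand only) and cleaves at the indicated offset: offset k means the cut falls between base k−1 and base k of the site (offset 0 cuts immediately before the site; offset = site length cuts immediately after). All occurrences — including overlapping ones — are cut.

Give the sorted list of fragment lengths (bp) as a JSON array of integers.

Scan for sites:
  VbrVI (CGTAGA, off=0): starts [32, 42] → cuts [32, 42]
  MvoX (GGAT, off=2): starts [28, 49] → cuts [30, 51]

Pooled cuts: [30, 32, 42, 51]

Fragment lengths:
  30→32: 2 bp
  32→42: 10 bp
  42→51: 9 bp
  51→30 (wrap): 53-51+30 = 32 bp

[2,9,10,32]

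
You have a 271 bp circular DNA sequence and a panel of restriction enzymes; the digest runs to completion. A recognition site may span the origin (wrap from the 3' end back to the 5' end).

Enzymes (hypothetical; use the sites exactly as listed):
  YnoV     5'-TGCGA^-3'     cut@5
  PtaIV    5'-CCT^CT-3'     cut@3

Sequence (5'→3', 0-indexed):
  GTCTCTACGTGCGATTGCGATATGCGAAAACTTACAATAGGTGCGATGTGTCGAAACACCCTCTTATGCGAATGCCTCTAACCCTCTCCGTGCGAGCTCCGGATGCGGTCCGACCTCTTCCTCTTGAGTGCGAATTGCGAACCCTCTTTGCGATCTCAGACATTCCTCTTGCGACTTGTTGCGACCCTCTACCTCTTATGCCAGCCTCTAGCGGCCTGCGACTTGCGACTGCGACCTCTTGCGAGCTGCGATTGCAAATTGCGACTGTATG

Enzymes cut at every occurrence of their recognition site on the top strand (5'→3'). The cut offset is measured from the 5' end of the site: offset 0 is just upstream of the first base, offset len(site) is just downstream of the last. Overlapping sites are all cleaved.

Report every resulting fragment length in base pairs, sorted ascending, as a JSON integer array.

[3,4,5,6,6,6,6,6,7,7,7,7,7,7,8,8,9,10,10,11,13,13,14,14,16,19,21,21]

Per-enzyme occurrences:
  YnoV (TGCGA, off=5): starts [9, 15, 22, 41, 66, 90, 128, 135, 148, 169, 179, 216, 223, 229, 239, 246, 259] → cuts [14, 20, 27, 46, 71, 95, 133, 140, 153, 174, 184, 221, 228, 234, 244, 251, 264]
  PtaIV (CCTCT, off=3): starts [59, 74, 82, 113, 119, 142, 164, 185, 191, 204, 234] → cuts [62, 77, 85, 116, 122, 145, 167, 188, 194, 207, 237]

Pooled cuts: [14, 20, 27, 46, 62, 71, 77, 85, 95, 116, 122, 133, 140, 145, 153, 167, 174, 184, 188, 194, 207, 221, 228, 234, 237, 244, 251, 264]

Fragment lengths:
  14→20: 6 bp
  20→27: 7 bp
  27→46: 19 bp
  46→62: 16 bp
  62→71: 9 bp
  71→77: 6 bp
  77→85: 8 bp
  85→95: 10 bp
  95→116: 21 bp
  116→122: 6 bp
  122→133: 11 bp
  133→140: 7 bp
  140→145: 5 bp
  145→153: 8 bp
  153→167: 14 bp
  167→174: 7 bp
  174→184: 10 bp
  184→188: 4 bp
  188→194: 6 bp
  194→207: 13 bp
  207→221: 14 bp
  221→228: 7 bp
  228→234: 6 bp
  234→237: 3 bp
  237→244: 7 bp
  244→251: 7 bp
  251→264: 13 bp
  264→14 (wrap): 271-264+14 = 21 bp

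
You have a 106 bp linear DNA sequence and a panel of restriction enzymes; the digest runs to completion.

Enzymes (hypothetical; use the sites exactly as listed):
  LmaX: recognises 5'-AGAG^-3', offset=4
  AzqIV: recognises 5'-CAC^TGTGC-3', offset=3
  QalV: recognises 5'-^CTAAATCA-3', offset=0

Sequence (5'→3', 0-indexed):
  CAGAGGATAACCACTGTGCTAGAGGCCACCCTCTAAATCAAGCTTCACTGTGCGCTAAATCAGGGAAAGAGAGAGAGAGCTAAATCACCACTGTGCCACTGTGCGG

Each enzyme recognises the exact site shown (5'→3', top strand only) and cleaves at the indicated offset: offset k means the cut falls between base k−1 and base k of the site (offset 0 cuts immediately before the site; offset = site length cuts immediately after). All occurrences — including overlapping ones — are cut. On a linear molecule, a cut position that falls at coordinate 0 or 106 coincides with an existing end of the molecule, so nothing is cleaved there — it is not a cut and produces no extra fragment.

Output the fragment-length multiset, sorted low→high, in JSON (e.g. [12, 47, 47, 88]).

Scan for sites:
  LmaX (AGAG, off=4): starts [1, 20, 67, 69, 71, 73, 75] → cuts [5, 24, 71, 73, 75, 77, 79]
  AzqIV (CACTGTGC, off=3): starts [11, 45, 88, 96] → cuts [14, 48, 91, 99]
  QalV (CTAAATCA, off=0): starts [32, 54, 79] → cuts [32, 54, 79]

All cut coordinates (distinct, sorted): [5, 14, 24, 32, 48, 54, 71, 73, 75, 77, 79, 91, 99]

Fragments:
  [0,5): 5 bp
  [5,14): 9 bp
  [14,24): 10 bp
  [24,32): 8 bp
  [32,48): 16 bp
  [48,54): 6 bp
  [54,71): 17 bp
  [71,73): 2 bp
  [73,75): 2 bp
  [75,77): 2 bp
  [77,79): 2 bp
  [79,91): 12 bp
  [91,99): 8 bp
  [99,106): 7 bp

[2,2,2,2,5,6,7,8,8,9,10,12,16,17]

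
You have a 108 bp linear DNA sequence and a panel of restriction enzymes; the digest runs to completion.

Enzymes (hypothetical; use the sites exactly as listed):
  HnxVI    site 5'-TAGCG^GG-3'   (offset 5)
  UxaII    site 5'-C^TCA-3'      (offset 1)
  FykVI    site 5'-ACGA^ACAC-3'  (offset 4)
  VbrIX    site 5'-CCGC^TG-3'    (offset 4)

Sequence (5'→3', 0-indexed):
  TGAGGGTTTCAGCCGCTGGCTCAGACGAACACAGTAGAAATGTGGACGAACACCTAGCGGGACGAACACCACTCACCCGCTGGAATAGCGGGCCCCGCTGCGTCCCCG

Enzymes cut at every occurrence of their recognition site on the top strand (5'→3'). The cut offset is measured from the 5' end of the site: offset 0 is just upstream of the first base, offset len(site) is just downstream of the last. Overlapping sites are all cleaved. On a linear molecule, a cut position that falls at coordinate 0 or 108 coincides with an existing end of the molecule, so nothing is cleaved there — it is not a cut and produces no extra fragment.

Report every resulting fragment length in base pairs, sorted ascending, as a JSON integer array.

Site scan:
  HnxVI TAGCGGG/5: at [54, 85] ⇒ [59, 90]
  UxaII CTCA/1: at [19, 71] ⇒ [20, 72]
  FykVI ACGAACAC/4: at [24, 45, 61] ⇒ [28, 49, 65]
  VbrIX CCGCTG/4: at [12, 76, 94] ⇒ [16, 80, 98]

All cut coordinates (distinct, sorted): [16, 20, 28, 49, 59, 65, 72, 80, 90, 98]

Fragments:
  [0,16): 16 bp
  [16,20): 4 bp
  [20,28): 8 bp
  [28,49): 21 bp
  [49,59): 10 bp
  [59,65): 6 bp
  [65,72): 7 bp
  [72,80): 8 bp
  [80,90): 10 bp
  [90,98): 8 bp
  [98,108): 10 bp

[4,6,7,8,8,8,10,10,10,16,21]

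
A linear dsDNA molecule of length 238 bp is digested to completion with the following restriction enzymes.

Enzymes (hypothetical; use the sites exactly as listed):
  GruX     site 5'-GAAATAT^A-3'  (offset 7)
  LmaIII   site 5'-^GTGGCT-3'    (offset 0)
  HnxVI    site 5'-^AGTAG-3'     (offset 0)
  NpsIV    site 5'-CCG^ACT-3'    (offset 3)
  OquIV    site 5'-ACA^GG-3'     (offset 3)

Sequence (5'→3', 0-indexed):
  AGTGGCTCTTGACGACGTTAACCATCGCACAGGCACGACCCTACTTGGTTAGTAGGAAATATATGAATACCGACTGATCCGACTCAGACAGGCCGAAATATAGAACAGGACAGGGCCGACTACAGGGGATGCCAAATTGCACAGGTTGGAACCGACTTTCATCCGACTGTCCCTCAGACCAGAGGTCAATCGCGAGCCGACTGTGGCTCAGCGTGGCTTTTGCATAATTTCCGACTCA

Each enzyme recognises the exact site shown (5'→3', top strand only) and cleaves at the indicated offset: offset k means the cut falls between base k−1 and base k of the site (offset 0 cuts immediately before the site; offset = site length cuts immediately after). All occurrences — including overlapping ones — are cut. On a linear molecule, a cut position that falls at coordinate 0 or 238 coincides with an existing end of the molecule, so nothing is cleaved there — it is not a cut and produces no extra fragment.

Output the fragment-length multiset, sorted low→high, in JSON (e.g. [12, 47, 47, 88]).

[1,3,5,5,6,6,6,9,9,10,10,11,11,11,12,19,19,21,30,34]

Site scan:
  GruX (GAAATATA, off=7): starts [55, 94] → cuts [62, 101]
  LmaIII (GTGGCT, off=0): starts [1, 202, 212] → cuts [1, 202, 212]
  HnxVI (AGTAG, off=0): starts [50] → cuts [50]
  NpsIV (CCGACT, off=3): starts [69, 78, 115, 151, 162, 196, 230] → cuts [72, 81, 118, 154, 165, 199, 233]
  OquIV (ACAGG, off=3): starts [28, 87, 104, 109, 121, 140] → cuts [31, 90, 107, 112, 124, 143]

All cut coordinates (distinct, sorted): [1, 31, 50, 62, 72, 81, 90, 101, 107, 112, 118, 124, 143, 154, 165, 199, 202, 212, 233]

Fragments:
  [0,1): 1 bp
  [1,31): 30 bp
  [31,50): 19 bp
  [50,62): 12 bp
  [62,72): 10 bp
  [72,81): 9 bp
  [81,90): 9 bp
  [90,101): 11 bp
  [101,107): 6 bp
  [107,112): 5 bp
  [112,118): 6 bp
  [118,124): 6 bp
  [124,143): 19 bp
  [143,154): 11 bp
  [154,165): 11 bp
  [165,199): 34 bp
  [199,202): 3 bp
  [202,212): 10 bp
  [212,233): 21 bp
  [233,238): 5 bp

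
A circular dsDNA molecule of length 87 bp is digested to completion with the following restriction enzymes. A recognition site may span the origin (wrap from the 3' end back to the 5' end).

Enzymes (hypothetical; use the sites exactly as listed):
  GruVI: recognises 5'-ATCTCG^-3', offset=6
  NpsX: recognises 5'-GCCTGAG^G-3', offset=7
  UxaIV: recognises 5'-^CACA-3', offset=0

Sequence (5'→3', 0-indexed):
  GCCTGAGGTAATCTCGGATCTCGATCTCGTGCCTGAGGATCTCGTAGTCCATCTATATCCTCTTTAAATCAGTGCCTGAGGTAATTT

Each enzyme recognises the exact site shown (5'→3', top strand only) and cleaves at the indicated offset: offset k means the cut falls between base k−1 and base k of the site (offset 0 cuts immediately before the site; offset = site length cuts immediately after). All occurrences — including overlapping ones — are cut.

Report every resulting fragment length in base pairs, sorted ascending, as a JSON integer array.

[6,7,7,8,9,14,36]

Site scan:
  GruVI ATCTCG/6: at [10, 17, 23, 38] ⇒ [16, 23, 29, 44]
  NpsX GCCTGAGG/7: at [0, 30, 73] ⇒ [7, 37, 80]
  UxaIV (CACA, off=0): no sites

All cut coordinates (distinct, sorted): [7, 16, 23, 29, 37, 44, 80]

Fragments:
  7→16: 9 bp
  16→23: 7 bp
  23→29: 6 bp
  29→37: 8 bp
  37→44: 7 bp
  44→80: 36 bp
  80→7 (wrap): 87-80+7 = 14 bp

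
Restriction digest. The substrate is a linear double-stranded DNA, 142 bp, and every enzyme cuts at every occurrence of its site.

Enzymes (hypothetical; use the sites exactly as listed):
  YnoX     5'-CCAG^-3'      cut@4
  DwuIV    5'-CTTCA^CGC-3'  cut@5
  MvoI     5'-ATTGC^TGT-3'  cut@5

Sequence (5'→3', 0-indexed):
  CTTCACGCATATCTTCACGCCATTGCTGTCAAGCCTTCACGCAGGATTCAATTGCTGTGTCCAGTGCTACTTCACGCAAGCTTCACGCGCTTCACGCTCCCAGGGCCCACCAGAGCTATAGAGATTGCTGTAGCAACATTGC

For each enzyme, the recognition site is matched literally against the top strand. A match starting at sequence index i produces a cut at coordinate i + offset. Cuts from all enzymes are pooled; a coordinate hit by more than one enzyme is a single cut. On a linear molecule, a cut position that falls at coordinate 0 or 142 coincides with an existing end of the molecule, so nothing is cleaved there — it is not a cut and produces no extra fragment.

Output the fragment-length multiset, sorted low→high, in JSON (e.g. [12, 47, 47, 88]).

Site scan:
  YnoX (CCAG, off=4): starts [60, 99, 109] → cuts [64, 103, 113]
  DwuIV (CTTCACGC, off=5): starts [0, 12, 34, 69, 80, 89] → cuts [5, 17, 39, 74, 85, 94]
  MvoI (ATTGCTGT, off=5): starts [21, 50, 123] → cuts [26, 55, 128]

Pooled cuts: [5, 17, 26, 39, 55, 64, 74, 85, 94, 103, 113, 128]

Fragment lengths:
  [0,5): 5 bp
  [5,17): 12 bp
  [17,26): 9 bp
  [26,39): 13 bp
  [39,55): 16 bp
  [55,64): 9 bp
  [64,74): 10 bp
  [74,85): 11 bp
  [85,94): 9 bp
  [94,103): 9 bp
  [103,113): 10 bp
  [113,128): 15 bp
  [128,142): 14 bp

[5,9,9,9,9,10,10,11,12,13,14,15,16]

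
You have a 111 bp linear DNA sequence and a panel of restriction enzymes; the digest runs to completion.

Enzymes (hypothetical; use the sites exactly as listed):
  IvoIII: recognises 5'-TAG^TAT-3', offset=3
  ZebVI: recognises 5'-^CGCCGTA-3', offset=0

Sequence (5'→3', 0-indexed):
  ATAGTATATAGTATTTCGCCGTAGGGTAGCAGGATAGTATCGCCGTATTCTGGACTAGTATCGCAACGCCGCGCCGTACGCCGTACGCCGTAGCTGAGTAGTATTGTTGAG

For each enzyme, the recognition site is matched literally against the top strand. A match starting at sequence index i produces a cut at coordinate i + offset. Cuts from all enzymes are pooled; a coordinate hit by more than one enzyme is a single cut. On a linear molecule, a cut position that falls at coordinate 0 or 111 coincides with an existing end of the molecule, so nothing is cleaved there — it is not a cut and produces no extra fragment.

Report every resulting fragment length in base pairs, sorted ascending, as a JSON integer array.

Per-enzyme occurrences:
  IvoIII (TAGTAT, off=3): starts [1, 8, 34, 55, 98] → cuts [4, 11, 37, 58, 101]
  ZebVI (CGCCGTA, off=0): starts [16, 40, 71, 78, 85] → cuts [16, 40, 71, 78, 85]

Pooled cuts: [4, 11, 16, 37, 40, 58, 71, 78, 85, 101]

Fragment lengths:
  [0,4): 4 bp
  [4,11): 7 bp
  [11,16): 5 bp
  [16,37): 21 bp
  [37,40): 3 bp
  [40,58): 18 bp
  [58,71): 13 bp
  [71,78): 7 bp
  [78,85): 7 bp
  [85,101): 16 bp
  [101,111): 10 bp

[3,4,5,7,7,7,10,13,16,18,21]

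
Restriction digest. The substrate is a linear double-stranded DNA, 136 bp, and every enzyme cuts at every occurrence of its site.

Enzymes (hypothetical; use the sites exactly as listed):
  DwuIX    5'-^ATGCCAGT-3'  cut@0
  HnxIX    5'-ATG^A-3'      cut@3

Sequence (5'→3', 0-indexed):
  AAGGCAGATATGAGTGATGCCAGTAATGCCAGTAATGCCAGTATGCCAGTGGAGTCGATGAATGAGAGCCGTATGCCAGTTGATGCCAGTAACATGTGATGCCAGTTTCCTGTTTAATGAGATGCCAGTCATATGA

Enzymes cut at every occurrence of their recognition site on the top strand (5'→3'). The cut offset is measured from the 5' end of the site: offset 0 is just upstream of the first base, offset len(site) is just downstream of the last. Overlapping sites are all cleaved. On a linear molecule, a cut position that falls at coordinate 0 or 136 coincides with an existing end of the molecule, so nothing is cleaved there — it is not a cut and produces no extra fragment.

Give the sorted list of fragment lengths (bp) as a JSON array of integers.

Site scan:
  DwuIX (ATGCCAGT, off=0): starts [16, 25, 34, 42, 72, 82, 98, 121] → cuts [16, 25, 34, 42, 72, 82, 98, 121]
  HnxIX (ATGA, off=3): starts [9, 57, 61, 116, 132] → cuts [12, 60, 64, 119, 135]

All cut coordinates (distinct, sorted): [12, 16, 25, 34, 42, 60, 64, 72, 82, 98, 119, 121, 135]

Fragments:
  [0,12): 12 bp
  [12,16): 4 bp
  [16,25): 9 bp
  [25,34): 9 bp
  [34,42): 8 bp
  [42,60): 18 bp
  [60,64): 4 bp
  [64,72): 8 bp
  [72,82): 10 bp
  [82,98): 16 bp
  [98,119): 21 bp
  [119,121): 2 bp
  [121,135): 14 bp
  [135,136): 1 bp

[1,2,4,4,8,8,9,9,10,12,14,16,18,21]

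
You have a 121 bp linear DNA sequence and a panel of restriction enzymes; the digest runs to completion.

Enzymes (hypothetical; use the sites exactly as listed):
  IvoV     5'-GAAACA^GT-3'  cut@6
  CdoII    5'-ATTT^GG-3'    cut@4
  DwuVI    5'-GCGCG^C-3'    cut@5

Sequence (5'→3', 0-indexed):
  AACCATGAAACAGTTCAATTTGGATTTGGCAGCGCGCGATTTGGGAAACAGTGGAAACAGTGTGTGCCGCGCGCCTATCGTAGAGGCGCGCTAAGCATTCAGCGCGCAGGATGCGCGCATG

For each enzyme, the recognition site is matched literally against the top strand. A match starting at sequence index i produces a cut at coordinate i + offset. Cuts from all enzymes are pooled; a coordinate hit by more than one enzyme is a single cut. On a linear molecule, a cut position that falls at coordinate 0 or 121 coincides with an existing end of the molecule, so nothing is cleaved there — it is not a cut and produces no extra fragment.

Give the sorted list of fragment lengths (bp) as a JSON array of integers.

[4,6,6,8,9,9,9,11,12,14,16,17]

Per-enzyme occurrences:
  IvoV GAAACAGT/6: at [6, 44, 53] ⇒ [12, 50, 59]
  CdoII ATTTGG/4: at [17, 23, 38] ⇒ [21, 27, 42]
  DwuVI GCGCGC/5: at [31, 68, 85, 101, 112] ⇒ [36, 73, 90, 106, 117]

Pooled cuts: [12, 21, 27, 36, 42, 50, 59, 73, 90, 106, 117]

Fragments:
  [0,12): 12 bp
  [12,21): 9 bp
  [21,27): 6 bp
  [27,36): 9 bp
  [36,42): 6 bp
  [42,50): 8 bp
  [50,59): 9 bp
  [59,73): 14 bp
  [73,90): 17 bp
  [90,106): 16 bp
  [106,117): 11 bp
  [117,121): 4 bp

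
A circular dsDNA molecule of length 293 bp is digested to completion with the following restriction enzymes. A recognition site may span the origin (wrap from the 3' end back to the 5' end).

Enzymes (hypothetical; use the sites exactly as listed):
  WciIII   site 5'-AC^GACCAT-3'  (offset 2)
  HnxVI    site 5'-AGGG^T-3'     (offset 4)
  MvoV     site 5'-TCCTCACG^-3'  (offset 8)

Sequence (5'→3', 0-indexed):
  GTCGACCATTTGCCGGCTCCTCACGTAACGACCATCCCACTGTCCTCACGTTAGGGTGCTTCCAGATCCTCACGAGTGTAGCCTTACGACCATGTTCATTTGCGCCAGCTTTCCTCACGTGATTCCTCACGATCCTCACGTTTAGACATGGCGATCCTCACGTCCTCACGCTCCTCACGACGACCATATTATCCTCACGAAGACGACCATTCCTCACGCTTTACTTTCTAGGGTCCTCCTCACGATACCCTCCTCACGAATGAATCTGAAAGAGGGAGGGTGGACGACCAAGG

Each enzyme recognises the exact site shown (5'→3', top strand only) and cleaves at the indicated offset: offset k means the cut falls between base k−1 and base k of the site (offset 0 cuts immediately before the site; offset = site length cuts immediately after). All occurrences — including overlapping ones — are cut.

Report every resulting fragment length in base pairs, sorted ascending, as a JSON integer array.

[2,4,5,6,8,9,9,11,12,13,14,14,14,15,18,18,21,22,22,24,32]

Scan for sites:
  WciIII ACGACCAT/2: at [27, 85, 179, 202] ⇒ [29, 87, 181, 204]
  HnxVI AGGGT/4: at [52, 229, 276, 290] ⇒ [1, 56, 233, 280]
  MvoV TCCTCACG/8: at [17, 42, 66, 111, 123, 132, 154, 162, 171, 191, 210, 236, 250] ⇒ [25, 50, 74, 119, 131, 140, 162, 170, 179, 199, 218, 244, 258]

Pooled cuts: [1, 25, 29, 50, 56, 74, 87, 119, 131, 140, 162, 170, 179, 181, 199, 204, 218, 233, 244, 258, 280]

Fragments:
  1→25: 24 bp
  25→29: 4 bp
  29→50: 21 bp
  50→56: 6 bp
  56→74: 18 bp
  74→87: 13 bp
  87→119: 32 bp
  119→131: 12 bp
  131→140: 9 bp
  140→162: 22 bp
  162→170: 8 bp
  170→179: 9 bp
  179→181: 2 bp
  181→199: 18 bp
  199→204: 5 bp
  204→218: 14 bp
  218→233: 15 bp
  233→244: 11 bp
  244→258: 14 bp
  258→280: 22 bp
  280→1 (wrap): 293-280+1 = 14 bp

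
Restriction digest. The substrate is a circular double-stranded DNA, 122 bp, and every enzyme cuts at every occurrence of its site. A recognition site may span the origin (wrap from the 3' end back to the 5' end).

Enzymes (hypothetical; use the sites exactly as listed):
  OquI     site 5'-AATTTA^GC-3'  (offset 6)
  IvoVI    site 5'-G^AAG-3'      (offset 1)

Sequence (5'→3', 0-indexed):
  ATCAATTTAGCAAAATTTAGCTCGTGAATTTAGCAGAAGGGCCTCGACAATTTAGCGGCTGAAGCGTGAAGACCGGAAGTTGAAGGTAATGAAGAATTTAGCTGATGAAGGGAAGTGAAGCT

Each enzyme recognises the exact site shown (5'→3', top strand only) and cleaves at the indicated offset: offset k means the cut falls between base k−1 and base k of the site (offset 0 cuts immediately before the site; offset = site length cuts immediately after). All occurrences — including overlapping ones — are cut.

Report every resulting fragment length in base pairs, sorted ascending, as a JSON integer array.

[4,5,5,6,7,7,7,8,9,9,10,13,14,18]

Per-enzyme occurrences:
  OquI AATTTAGC/6: at [3, 13, 26, 48, 94] ⇒ [9, 19, 32, 54, 100]
  IvoVI GAAG/1: at [35, 60, 67, 75, 81, 90, 106, 111, 116] ⇒ [36, 61, 68, 76, 82, 91, 107, 112, 117]

Pooled cuts: [9, 19, 32, 36, 54, 61, 68, 76, 82, 91, 100, 107, 112, 117]

Fragments:
  9→19: 10 bp
  19→32: 13 bp
  32→36: 4 bp
  36→54: 18 bp
  54→61: 7 bp
  61→68: 7 bp
  68→76: 8 bp
  76→82: 6 bp
  82→91: 9 bp
  91→100: 9 bp
  100→107: 7 bp
  107→112: 5 bp
  112→117: 5 bp
  117→9 (wrap): 122-117+9 = 14 bp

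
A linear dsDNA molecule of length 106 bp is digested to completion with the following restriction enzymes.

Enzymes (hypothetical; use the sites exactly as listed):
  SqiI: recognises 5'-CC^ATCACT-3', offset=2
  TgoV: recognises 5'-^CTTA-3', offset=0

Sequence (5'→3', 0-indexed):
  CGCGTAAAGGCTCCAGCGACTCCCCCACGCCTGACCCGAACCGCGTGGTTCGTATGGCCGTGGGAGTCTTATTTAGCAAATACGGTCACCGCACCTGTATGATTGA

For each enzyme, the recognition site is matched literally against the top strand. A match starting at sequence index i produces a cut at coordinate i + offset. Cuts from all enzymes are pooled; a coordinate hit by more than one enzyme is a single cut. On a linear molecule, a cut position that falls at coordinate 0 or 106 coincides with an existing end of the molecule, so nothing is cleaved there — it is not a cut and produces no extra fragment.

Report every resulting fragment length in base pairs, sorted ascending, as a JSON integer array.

[39,67]

Scan for sites:
  SqiI (CCATCACT, off=2): no sites
  TgoV CTTA/0: at [67] ⇒ [67]

All cut coordinates (distinct, sorted): [67]

Fragments:
  [0,67): 67 bp
  [67,106): 39 bp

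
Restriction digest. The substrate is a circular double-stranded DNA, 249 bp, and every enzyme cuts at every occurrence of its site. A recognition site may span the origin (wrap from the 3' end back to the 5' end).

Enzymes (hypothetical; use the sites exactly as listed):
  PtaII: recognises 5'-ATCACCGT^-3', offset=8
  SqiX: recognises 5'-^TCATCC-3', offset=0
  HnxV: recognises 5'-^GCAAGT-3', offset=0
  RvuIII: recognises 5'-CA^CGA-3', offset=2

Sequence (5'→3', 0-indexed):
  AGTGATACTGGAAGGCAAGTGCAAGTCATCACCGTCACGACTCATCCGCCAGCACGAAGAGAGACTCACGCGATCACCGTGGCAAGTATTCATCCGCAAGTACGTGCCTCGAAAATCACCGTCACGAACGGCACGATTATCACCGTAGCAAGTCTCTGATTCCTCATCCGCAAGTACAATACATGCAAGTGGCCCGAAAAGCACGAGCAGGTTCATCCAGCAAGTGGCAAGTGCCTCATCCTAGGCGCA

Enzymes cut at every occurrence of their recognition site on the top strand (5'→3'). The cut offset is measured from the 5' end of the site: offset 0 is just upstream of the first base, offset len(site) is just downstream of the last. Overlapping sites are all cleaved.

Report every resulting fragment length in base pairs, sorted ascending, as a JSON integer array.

[1,1,2,2,4,6,6,6,7,7,8,9,9,9,11,13,13,15,15,16,17,19,26,27]

Site scan:
  PtaII (ATCACCGT, off=8): starts [27, 72, 114, 138] → cuts [35, 80, 122, 146]
  SqiX (TCATCC, off=0): starts [41, 89, 163, 212, 235] → cuts [41, 89, 163, 212, 235]
  HnxV (GCAAGT, off=0): starts [14, 20, 81, 95, 147, 169, 184, 219, 226, 246] → cuts [14, 20, 81, 95, 147, 169, 184, 219, 226, 246]
  RvuIII (CACGA, off=2): starts [35, 52, 122, 131, 201] → cuts [37, 54, 124, 133, 203]

Pooled cuts: [14, 20, 35, 37, 41, 54, 80, 81, 89, 95, 122, 124, 133, 146, 147, 163, 169, 184, 203, 212, 219, 226, 235, 246]

Fragment lengths:
  14→20: 6 bp
  20→35: 15 bp
  35→37: 2 bp
  37→41: 4 bp
  41→54: 13 bp
  54→80: 26 bp
  80→81: 1 bp
  81→89: 8 bp
  89→95: 6 bp
  95→122: 27 bp
  122→124: 2 bp
  124→133: 9 bp
  133→146: 13 bp
  146→147: 1 bp
  147→163: 16 bp
  163→169: 6 bp
  169→184: 15 bp
  184→203: 19 bp
  203→212: 9 bp
  212→219: 7 bp
  219→226: 7 bp
  226→235: 9 bp
  235→246: 11 bp
  246→14 (wrap): 249-246+14 = 17 bp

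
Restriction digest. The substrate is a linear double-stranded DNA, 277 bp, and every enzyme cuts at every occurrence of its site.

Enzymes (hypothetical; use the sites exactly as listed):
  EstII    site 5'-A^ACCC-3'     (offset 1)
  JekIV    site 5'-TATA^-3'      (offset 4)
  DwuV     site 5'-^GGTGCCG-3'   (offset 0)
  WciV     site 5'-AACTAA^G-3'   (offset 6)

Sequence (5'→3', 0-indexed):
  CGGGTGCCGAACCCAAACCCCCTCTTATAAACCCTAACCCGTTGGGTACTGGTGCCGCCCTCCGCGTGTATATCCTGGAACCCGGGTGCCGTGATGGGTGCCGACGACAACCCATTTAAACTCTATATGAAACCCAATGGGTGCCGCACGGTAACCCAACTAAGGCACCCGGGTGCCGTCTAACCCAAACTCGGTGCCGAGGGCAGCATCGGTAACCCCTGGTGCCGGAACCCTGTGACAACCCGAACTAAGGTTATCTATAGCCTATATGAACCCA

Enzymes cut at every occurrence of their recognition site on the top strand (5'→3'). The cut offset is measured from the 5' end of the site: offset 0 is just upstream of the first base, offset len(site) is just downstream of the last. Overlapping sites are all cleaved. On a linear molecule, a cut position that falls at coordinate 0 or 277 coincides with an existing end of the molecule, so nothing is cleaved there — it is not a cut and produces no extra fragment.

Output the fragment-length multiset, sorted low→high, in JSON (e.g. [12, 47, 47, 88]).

[1,2,3,4,5,5,6,6,6,7,7,8,8,8,9,10,10,11,11,11,11,12,13,13,14,14,18,22,22]

Scan for sites:
  EstII (AACCC, off=1): starts [9, 15, 29, 35, 78, 108, 130, 152, 181, 213, 228, 239, 271] → cuts [10, 16, 30, 36, 79, 109, 131, 153, 182, 214, 229, 240, 272]
  JekIV (TATA, off=4): starts [25, 68, 123, 258, 265] → cuts [29, 72, 127, 262, 269]
  DwuV (GGTGCCG, off=0): starts [2, 50, 84, 96, 139, 171, 192, 220] → cuts [2, 50, 84, 96, 139, 171, 192, 220]
  WciV (AACTAAG, off=6): starts [157, 245] → cuts [163, 251]

Pooled cuts: [2, 10, 16, 29, 30, 36, 50, 72, 79, 84, 96, 109, 127, 131, 139, 153, 163, 171, 182, 192, 214, 220, 229, 240, 251, 262, 269, 272]

Fragment lengths:
  [0,2): 2 bp
  [2,10): 8 bp
  [10,16): 6 bp
  [16,29): 13 bp
  [29,30): 1 bp
  [30,36): 6 bp
  [36,50): 14 bp
  [50,72): 22 bp
  [72,79): 7 bp
  [79,84): 5 bp
  [84,96): 12 bp
  [96,109): 13 bp
  [109,127): 18 bp
  [127,131): 4 bp
  [131,139): 8 bp
  [139,153): 14 bp
  [153,163): 10 bp
  [163,171): 8 bp
  [171,182): 11 bp
  [182,192): 10 bp
  [192,214): 22 bp
  [214,220): 6 bp
  [220,229): 9 bp
  [229,240): 11 bp
  [240,251): 11 bp
  [251,262): 11 bp
  [262,269): 7 bp
  [269,272): 3 bp
  [272,277): 5 bp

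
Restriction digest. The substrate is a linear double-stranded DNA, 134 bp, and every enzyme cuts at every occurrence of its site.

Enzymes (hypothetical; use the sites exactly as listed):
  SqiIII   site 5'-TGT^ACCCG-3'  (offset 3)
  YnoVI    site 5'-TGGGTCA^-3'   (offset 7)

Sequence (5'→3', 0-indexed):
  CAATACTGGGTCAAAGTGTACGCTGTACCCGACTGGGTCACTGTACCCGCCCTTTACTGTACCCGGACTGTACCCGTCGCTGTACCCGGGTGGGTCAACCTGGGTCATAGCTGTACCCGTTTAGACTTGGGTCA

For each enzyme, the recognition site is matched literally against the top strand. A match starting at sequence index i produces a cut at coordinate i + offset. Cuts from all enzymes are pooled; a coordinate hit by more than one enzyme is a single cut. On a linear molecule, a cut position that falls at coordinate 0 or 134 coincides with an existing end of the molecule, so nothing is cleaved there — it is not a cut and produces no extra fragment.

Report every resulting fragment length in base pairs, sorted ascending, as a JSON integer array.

[4,7,10,11,12,13,13,14,14,16,20]

Scan for sites:
  SqiIII TGTACCCG/3: at [23, 41, 57, 68, 80, 111] ⇒ [26, 44, 60, 71, 83, 114]
  YnoVI TGGGTCA/7: at [6, 33, 90, 100, 127] ⇒ [13, 40, 97, 107] (position 134 is a terminus of the linear molecule — no cut)

All cut coordinates (distinct, sorted): [13, 26, 40, 44, 60, 71, 83, 97, 107, 114]

Fragments:
  [0,13): 13 bp
  [13,26): 13 bp
  [26,40): 14 bp
  [40,44): 4 bp
  [44,60): 16 bp
  [60,71): 11 bp
  [71,83): 12 bp
  [83,97): 14 bp
  [97,107): 10 bp
  [107,114): 7 bp
  [114,134): 20 bp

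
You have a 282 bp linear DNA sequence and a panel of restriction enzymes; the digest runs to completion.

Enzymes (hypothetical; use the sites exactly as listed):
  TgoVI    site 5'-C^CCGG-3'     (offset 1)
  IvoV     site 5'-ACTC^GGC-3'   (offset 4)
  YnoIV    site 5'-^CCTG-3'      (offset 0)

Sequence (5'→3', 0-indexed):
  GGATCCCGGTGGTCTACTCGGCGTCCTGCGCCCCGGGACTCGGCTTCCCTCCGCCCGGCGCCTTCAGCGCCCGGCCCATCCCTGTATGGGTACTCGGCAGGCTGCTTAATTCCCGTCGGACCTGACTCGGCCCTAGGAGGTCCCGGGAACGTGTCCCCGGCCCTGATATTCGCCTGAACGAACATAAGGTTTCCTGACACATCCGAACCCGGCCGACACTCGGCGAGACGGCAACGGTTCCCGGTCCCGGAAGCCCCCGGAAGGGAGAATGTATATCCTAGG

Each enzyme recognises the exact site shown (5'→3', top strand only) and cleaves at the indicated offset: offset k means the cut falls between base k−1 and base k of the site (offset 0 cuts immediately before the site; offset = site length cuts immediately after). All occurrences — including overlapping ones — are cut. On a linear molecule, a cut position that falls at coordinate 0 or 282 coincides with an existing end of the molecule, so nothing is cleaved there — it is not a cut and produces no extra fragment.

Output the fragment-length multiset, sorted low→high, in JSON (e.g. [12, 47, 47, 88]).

Site scan:
  TgoVI (CCCGG, off=1): starts [4, 31, 53, 69, 141, 155, 207, 239, 245, 255] → cuts [5, 32, 54, 70, 142, 156, 208, 240, 246, 256]
  IvoV (ACTCGGC, off=4): starts [15, 37, 91, 124, 217] → cuts [19, 41, 95, 128, 221]
  YnoIV (CCTG, off=0): starts [24, 80, 120, 161, 172, 192] → cuts [24, 80, 120, 161, 172, 192]

Pooled cuts: [5, 19, 24, 32, 41, 54, 70, 80, 95, 120, 128, 142, 156, 161, 172, 192, 208, 221, 240, 246, 256]

Fragment lengths:
  [0,5): 5 bp
  [5,19): 14 bp
  [19,24): 5 bp
  [24,32): 8 bp
  [32,41): 9 bp
  [41,54): 13 bp
  [54,70): 16 bp
  [70,80): 10 bp
  [80,95): 15 bp
  [95,120): 25 bp
  [120,128): 8 bp
  [128,142): 14 bp
  [142,156): 14 bp
  [156,161): 5 bp
  [161,172): 11 bp
  [172,192): 20 bp
  [192,208): 16 bp
  [208,221): 13 bp
  [221,240): 19 bp
  [240,246): 6 bp
  [246,256): 10 bp
  [256,282): 26 bp

[5,5,5,6,8,8,9,10,10,11,13,13,14,14,14,15,16,16,19,20,25,26]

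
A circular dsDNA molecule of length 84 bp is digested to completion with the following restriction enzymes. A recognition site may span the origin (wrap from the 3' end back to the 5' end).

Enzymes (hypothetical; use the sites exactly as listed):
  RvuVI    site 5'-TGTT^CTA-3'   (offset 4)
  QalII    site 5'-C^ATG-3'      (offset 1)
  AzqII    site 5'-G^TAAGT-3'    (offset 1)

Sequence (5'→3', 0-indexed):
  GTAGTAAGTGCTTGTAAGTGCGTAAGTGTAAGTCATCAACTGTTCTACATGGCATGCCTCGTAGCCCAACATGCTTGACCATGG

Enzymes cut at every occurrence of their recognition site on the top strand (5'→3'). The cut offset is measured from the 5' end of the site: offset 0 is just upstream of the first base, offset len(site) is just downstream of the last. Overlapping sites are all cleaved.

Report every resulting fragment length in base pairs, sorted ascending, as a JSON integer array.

[4,5,6,8,8,10,10,16,17]

Scan for sites:
  RvuVI (TGTTCTA, off=4): starts [40] → cuts [44]
  QalII (CATG, off=1): starts [47, 52, 69, 79] → cuts [48, 53, 70, 80]
  AzqII (GTAAGT, off=1): starts [3, 13, 21, 27] → cuts [4, 14, 22, 28]

All cut coordinates (distinct, sorted): [4, 14, 22, 28, 44, 48, 53, 70, 80]

Fragments:
  4→14: 10 bp
  14→22: 8 bp
  22→28: 6 bp
  28→44: 16 bp
  44→48: 4 bp
  48→53: 5 bp
  53→70: 17 bp
  70→80: 10 bp
  80→4 (wrap): 84-80+4 = 8 bp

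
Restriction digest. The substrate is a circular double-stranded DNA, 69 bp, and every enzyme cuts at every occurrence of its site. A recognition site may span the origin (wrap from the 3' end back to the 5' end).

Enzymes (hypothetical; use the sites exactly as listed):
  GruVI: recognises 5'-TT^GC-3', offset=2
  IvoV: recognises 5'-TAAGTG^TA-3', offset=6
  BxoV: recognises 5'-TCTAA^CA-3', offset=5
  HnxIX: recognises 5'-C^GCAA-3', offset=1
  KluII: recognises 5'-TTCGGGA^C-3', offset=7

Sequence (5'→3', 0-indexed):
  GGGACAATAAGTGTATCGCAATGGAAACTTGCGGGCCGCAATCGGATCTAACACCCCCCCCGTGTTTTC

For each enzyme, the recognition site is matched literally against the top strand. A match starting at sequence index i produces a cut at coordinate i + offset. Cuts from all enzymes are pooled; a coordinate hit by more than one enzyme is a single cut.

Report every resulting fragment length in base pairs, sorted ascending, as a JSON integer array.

Per-enzyme occurrences:
  GruVI TTGC/2: at [28] ⇒ [30]
  IvoV TAAGTGTA/6: at [7] ⇒ [13]
  BxoV TCTAACA/5: at [46] ⇒ [51]
  HnxIX CGCAA/1: at [16, 36] ⇒ [17, 37]
  KluII TTCGGGAC/7: at [66] ⇒ [4]

Pooled cuts: [4, 13, 17, 30, 37, 51]

Fragment lengths:
  4→13: 9 bp
  13→17: 4 bp
  17→30: 13 bp
  30→37: 7 bp
  37→51: 14 bp
  51→4 (wrap): 69-51+4 = 22 bp

[4,7,9,13,14,22]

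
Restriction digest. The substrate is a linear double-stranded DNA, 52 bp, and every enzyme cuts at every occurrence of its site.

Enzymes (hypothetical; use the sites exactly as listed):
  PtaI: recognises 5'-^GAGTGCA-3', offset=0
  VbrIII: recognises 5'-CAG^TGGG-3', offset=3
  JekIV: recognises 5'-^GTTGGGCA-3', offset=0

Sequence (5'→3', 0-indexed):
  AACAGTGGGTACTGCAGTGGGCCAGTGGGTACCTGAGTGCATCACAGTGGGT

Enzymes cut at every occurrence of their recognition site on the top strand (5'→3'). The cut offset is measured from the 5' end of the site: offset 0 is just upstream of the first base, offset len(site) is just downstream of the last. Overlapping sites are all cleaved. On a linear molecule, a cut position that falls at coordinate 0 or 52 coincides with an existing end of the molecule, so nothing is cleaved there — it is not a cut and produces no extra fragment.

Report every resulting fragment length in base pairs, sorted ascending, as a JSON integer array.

Scan for sites:
  PtaI GAGTGCA/0: at [34] ⇒ [34]
  VbrIII CAGTGGG/3: at [2, 14, 22, 44] ⇒ [5, 17, 25, 47]
  JekIV (GTTGGGCA, off=0): no sites

Pooled cuts: [5, 17, 25, 34, 47]

Fragments:
  [0,5): 5 bp
  [5,17): 12 bp
  [17,25): 8 bp
  [25,34): 9 bp
  [34,47): 13 bp
  [47,52): 5 bp

[5,5,8,9,12,13]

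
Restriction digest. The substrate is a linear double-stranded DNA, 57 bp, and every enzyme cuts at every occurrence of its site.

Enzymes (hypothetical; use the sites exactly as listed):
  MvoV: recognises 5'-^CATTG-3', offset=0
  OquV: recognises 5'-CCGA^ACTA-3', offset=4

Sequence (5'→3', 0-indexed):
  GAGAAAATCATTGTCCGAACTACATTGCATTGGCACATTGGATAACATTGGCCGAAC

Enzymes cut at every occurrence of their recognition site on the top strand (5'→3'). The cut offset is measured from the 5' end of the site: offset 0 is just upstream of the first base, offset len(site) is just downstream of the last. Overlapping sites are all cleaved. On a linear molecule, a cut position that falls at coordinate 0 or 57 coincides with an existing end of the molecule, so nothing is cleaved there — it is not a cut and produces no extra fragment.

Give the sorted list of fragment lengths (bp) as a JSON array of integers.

[4,5,8,8,10,10,12]

Scan for sites:
  MvoV (CATTG, off=0): starts [8, 22, 27, 35, 45] → cuts [8, 22, 27, 35, 45]
  OquV (CCGAACTA, off=4): starts [14] → cuts [18]

Pooled cuts: [8, 18, 22, 27, 35, 45]

Fragments:
  [0,8): 8 bp
  [8,18): 10 bp
  [18,22): 4 bp
  [22,27): 5 bp
  [27,35): 8 bp
  [35,45): 10 bp
  [45,57): 12 bp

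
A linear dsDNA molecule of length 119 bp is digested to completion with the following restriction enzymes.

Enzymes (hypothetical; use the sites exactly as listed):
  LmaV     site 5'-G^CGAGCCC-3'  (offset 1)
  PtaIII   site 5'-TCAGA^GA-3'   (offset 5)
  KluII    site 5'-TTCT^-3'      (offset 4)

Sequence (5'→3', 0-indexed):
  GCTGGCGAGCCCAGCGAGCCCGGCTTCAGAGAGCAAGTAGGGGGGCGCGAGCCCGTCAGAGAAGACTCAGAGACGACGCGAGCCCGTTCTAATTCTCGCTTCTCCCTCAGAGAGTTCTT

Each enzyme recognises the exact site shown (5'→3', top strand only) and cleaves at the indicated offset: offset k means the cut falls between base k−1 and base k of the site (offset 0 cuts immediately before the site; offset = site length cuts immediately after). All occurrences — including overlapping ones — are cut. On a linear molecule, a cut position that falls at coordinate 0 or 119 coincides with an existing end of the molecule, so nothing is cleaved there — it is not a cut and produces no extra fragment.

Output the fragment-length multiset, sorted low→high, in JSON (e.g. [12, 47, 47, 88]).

[1,5,6,7,7,7,8,9,11,12,13,16,17]

Scan for sites:
  LmaV (GCGAGCCC, off=1): starts [4, 13, 46, 77] → cuts [5, 14, 47, 78]
  PtaIII (TCAGAGA, off=5): starts [25, 55, 66, 106] → cuts [30, 60, 71, 111]
  KluII (TTCT, off=4): starts [86, 92, 99, 114] → cuts [90, 96, 103, 118]

Pooled cuts: [5, 14, 30, 47, 60, 71, 78, 90, 96, 103, 111, 118]

Fragment lengths:
  [0,5): 5 bp
  [5,14): 9 bp
  [14,30): 16 bp
  [30,47): 17 bp
  [47,60): 13 bp
  [60,71): 11 bp
  [71,78): 7 bp
  [78,90): 12 bp
  [90,96): 6 bp
  [96,103): 7 bp
  [103,111): 8 bp
  [111,118): 7 bp
  [118,119): 1 bp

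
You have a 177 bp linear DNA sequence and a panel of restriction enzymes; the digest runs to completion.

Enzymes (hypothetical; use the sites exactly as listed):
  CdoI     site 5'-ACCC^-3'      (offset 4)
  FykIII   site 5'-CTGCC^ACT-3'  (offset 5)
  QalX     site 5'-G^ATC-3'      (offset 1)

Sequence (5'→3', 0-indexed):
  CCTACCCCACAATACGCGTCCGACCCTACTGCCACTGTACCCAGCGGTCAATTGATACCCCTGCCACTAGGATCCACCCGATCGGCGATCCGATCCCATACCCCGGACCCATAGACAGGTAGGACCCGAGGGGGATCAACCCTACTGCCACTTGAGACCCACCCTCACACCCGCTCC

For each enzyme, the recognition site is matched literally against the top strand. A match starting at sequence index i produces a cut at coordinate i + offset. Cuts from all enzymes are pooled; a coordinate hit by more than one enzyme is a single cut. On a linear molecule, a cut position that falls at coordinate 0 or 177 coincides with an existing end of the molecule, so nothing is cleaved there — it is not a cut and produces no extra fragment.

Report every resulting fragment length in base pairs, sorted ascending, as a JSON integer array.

Site scan:
  CdoI (ACCC, off=4): starts [3, 22, 38, 56, 75, 99, 106, 123, 138, 156, 160, 168] → cuts [7, 26, 42, 60, 79, 103, 110, 127, 142, 160, 164, 172]
  FykIII (CTGCCACT, off=5): starts [28, 60, 144] → cuts [33, 65, 149]
  QalX (GATC, off=1): starts [70, 79, 86, 91, 133] → cuts [71, 80, 87, 92, 134]

All cut coordinates (distinct, sorted): [7, 26, 33, 42, 60, 65, 71, 79, 80, 87, 92, 103, 110, 127, 134, 142, 149, 160, 164, 172]

Fragments:
  [0,7): 7 bp
  [7,26): 19 bp
  [26,33): 7 bp
  [33,42): 9 bp
  [42,60): 18 bp
  [60,65): 5 bp
  [65,71): 6 bp
  [71,79): 8 bp
  [79,80): 1 bp
  [80,87): 7 bp
  [87,92): 5 bp
  [92,103): 11 bp
  [103,110): 7 bp
  [110,127): 17 bp
  [127,134): 7 bp
  [134,142): 8 bp
  [142,149): 7 bp
  [149,160): 11 bp
  [160,164): 4 bp
  [164,172): 8 bp
  [172,177): 5 bp

[1,4,5,5,5,6,7,7,7,7,7,7,8,8,8,9,11,11,17,18,19]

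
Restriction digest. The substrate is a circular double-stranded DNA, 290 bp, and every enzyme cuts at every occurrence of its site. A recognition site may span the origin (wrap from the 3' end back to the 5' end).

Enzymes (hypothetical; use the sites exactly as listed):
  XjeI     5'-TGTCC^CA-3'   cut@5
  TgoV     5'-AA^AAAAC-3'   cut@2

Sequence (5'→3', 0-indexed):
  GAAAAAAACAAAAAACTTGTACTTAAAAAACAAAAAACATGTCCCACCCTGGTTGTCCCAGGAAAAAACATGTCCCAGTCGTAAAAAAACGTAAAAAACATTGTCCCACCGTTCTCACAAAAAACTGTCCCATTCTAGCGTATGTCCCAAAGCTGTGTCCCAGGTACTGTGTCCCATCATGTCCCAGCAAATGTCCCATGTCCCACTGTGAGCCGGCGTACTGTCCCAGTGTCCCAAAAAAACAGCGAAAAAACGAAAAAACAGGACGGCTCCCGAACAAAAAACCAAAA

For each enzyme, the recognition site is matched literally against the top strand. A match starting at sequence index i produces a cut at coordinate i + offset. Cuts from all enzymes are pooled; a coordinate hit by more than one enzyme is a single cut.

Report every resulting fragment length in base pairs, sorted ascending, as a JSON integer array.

Site scan:
  XjeI TGTCCCA/5: at [39, 53, 70, 101, 125, 142, 155, 169, 179, 191, 198, 221, 229] ⇒ [44, 58, 75, 106, 130, 147, 160, 174, 184, 196, 203, 226, 234]
  TgoV AAAAAAC/2: at [2, 9, 24, 31, 62, 83, 92, 118, 236, 247, 255, 278] ⇒ [4, 11, 26, 33, 64, 85, 94, 120, 238, 249, 257, 280]

Pooled cuts: [4, 11, 26, 33, 44, 58, 64, 75, 85, 94, 106, 120, 130, 147, 160, 174, 184, 196, 203, 226, 234, 238, 249, 257, 280]

Fragments:
  4→11: 7 bp
  11→26: 15 bp
  26→33: 7 bp
  33→44: 11 bp
  44→58: 14 bp
  58→64: 6 bp
  64→75: 11 bp
  75→85: 10 bp
  85→94: 9 bp
  94→106: 12 bp
  106→120: 14 bp
  120→130: 10 bp
  130→147: 17 bp
  147→160: 13 bp
  160→174: 14 bp
  174→184: 10 bp
  184→196: 12 bp
  196→203: 7 bp
  203→226: 23 bp
  226→234: 8 bp
  234→238: 4 bp
  238→249: 11 bp
  249→257: 8 bp
  257→280: 23 bp
  280→4 (wrap): 290-280+4 = 14 bp

[4,6,7,7,7,8,8,9,10,10,10,11,11,11,12,12,13,14,14,14,14,15,17,23,23]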